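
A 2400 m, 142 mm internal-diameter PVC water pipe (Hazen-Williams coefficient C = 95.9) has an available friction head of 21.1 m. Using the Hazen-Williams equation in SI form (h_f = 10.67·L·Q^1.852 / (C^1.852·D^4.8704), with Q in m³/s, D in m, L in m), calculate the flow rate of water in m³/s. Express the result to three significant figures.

Q ≈ 0.0122 m³/s

Rearranging: Q = [h_f·C^1.852·D^4.8704 / (10.67·L)]^(1/1.852)
Q = [21.1·95.9^1.852·0.142^4.8704 / (10.67·2400)]^0.540 = 0.01222 m³/s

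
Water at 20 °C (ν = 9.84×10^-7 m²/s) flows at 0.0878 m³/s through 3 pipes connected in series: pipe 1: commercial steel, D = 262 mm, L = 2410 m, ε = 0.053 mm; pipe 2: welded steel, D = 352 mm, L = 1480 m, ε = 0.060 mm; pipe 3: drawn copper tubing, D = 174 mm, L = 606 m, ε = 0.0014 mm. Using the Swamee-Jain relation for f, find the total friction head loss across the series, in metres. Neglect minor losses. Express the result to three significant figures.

H ≈ 52.9 m

Pipe 1: V = 1.629 m/s, Re = 4.34×10^5, ε/D = 2.02×10^-4, f = 0.01573, h_1 = f(L/D)V²/2g = 19.56 m
Pipe 2: V = 0.9022 m/s, Re = 3.23×10^5, ε/D = 1.70×10^-4, f = 0.01593, h_2 = f(L/D)V²/2g = 2.779 m
Pipe 3: V = 3.692 m/s, Re = 6.53×10^5, ε/D = 8.05×10^-6, f = 0.01264, h_3 = f(L/D)V²/2g = 30.59 m
Series → Q common, losses add: H = Σh = 52.93 m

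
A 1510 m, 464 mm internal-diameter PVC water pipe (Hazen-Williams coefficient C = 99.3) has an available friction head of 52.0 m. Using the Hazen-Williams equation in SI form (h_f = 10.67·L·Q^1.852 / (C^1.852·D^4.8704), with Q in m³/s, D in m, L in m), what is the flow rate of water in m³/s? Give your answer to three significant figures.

Q ≈ 0.595 m³/s

Rearranging: Q = [h_f·C^1.852·D^4.8704 / (10.67·L)]^(1/1.852)
Q = [52.0·99.3^1.852·0.464^4.8704 / (10.67·1510)]^0.540 = 0.5955 m³/s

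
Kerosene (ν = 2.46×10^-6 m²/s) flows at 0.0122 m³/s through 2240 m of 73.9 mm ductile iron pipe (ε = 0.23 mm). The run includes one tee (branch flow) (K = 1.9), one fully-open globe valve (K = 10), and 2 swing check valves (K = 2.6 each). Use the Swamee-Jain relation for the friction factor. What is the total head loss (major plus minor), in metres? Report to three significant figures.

V = 4Q/(πD²) = 2.844 m/s; V²/2g = 0.4123 m
Re = 8.54×10^4, ε/D = 0.00311 → f = 0.02818 (Swamee-Jain)
Major: h_f = f(L/D)·V²/2g = 0.02818·30311·0.4123 = 352.2 m
Minor: ΣK = 17.1; h_m = ΣK·V²/2g = 7.051 m
Total H_L = 352.2 + 7.051 = 359.2 m

H_L ≈ 359 m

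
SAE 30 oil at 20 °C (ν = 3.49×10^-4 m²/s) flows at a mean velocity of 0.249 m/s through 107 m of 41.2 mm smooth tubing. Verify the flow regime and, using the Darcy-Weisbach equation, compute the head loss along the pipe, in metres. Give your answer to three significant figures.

h_f ≈ 17.9 m

Re = VD/ν = 0.249·0.04120/3.49×10^-4 = 29.4 → laminar (Re < 2300)
f = 64/Re = 2.177
h_f = f(L/D)V²/(2g) = 2.177·(107/0.04120)·0.249²/(2·9.81) = 17.87 m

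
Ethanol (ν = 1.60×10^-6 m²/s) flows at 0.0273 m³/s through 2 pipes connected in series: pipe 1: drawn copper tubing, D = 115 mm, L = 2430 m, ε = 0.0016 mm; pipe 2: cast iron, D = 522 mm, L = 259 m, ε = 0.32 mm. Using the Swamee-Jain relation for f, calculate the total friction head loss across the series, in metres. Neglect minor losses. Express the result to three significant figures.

H ≈ 118 m

Pipe 1: V = 2.628 m/s, Re = 1.89×10^5, ε/D = 1.39×10^-5, f = 0.01583, h_1 = f(L/D)V²/2g = 117.8 m
Pipe 2: V = 0.1276 m/s, Re = 4.16×10^4, ε/D = 6.13×10^-4, f = 0.02370, h_2 = f(L/D)V²/2g = 0.009753 m
Series → Q common, losses add: H = Σh = 117.8 m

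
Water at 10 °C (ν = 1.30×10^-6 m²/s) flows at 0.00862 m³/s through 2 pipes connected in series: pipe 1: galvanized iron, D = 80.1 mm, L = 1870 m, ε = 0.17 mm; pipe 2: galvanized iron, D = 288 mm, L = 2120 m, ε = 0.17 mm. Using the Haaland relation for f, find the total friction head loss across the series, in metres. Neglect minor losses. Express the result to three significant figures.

H ≈ 88.0 m

Pipe 1: V = 1.711 m/s, Re = 1.05×10^5, ε/D = 0.00212, f = 0.02523, h_1 = f(L/D)V²/2g = 87.84 m
Pipe 2: V = 0.1323 m/s, Re = 2.93×10^4, ε/D = 5.90×10^-4, f = 0.02479, h_2 = f(L/D)V²/2g = 0.1629 m
Series → Q common, losses add: H = Σh = 88.00 m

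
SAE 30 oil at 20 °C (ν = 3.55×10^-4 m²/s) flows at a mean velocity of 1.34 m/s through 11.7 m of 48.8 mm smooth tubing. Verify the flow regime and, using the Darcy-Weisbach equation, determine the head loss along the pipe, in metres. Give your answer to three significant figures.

h_f ≈ 7.62 m

Re = VD/ν = 1.34·0.04880/3.55×10^-4 = 184 → laminar (Re < 2300)
f = 64/Re = 0.3474
h_f = f(L/D)V²/(2g) = 0.3474·(11.7/0.04880)·1.34²/(2·9.81) = 7.624 m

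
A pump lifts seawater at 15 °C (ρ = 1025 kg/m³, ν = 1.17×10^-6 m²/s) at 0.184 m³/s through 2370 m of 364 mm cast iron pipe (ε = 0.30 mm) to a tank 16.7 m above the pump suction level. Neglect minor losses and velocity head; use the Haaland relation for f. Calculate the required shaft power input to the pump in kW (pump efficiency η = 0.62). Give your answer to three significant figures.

P_shaft ≈ 110 kW

V = 4Q/(πD²) = 1.768 m/s; Re = 5.50×10^5; ε/D = 8.24×10^-4; f = 0.01933
h_f = f(L/D)V²/2g = 20.05 m
Total head H = z + h_f = 16.7 + 20.05 = 36.75 m
P_hyd = ρgQH = 1025·9.81·0.184·36.75 = 68.00 kW
P_shaft = P_hyd/η = 68.00/0.62 = 109.7 kW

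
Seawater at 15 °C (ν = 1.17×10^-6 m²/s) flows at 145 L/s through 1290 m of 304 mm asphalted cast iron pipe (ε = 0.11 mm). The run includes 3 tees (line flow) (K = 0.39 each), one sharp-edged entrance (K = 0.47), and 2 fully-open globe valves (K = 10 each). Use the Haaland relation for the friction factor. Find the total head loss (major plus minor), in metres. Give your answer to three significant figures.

V = 4Q/(πD²) = 1.998 m/s; V²/2g = 0.2034 m
Re = 5.19×10^5, ε/D = 3.62×10^-4 → f = 0.01660 (Haaland)
Major: h_f = f(L/D)·V²/2g = 0.01660·4243·0.2034 = 14.33 m
Minor: ΣK = 21.6; h_m = ΣK·V²/2g = 4.402 m
Total H_L = 14.33 + 4.402 = 18.73 m

H_L ≈ 18.7 m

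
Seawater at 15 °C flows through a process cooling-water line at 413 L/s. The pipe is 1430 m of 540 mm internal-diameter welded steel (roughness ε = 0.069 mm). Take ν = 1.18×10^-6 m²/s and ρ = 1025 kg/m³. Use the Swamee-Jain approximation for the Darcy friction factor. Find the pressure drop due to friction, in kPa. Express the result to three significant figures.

Δp ≈ 62.3 kPa

V = 4Q/(πD²) = 4·0.413/(π·0.540²) = 1.803 m/s
Re = VD/ν = 1.803·0.540/1.18×10^-6 = 8.25×10^5 → turbulent
ε/D = 0.069/540 = 1.28×10^-4
Swamee-Jain: f = 0.01411
h_f = f(L/D)V²/(2g) = 0.01411·(1430/0.540)·1.803²/(2·9.81) = 6.192 m
Δp = ρg·h_f = 1025·9.81·6.192 = 62.26 kPa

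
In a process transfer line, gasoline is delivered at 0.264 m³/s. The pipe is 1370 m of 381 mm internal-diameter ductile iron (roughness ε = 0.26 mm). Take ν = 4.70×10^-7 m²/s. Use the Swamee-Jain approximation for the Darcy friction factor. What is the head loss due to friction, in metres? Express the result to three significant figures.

h_f ≈ 17.9 m

V = 4Q/(πD²) = 4·0.264/(π·0.381²) = 2.316 m/s
Re = VD/ν = 2.316·0.381/4.70×10^-7 = 1.88×10^6 → turbulent
ε/D = 0.26/381 = 6.82×10^-4
Swamee-Jain: f = 0.01822
h_f = f(L/D)V²/(2g) = 0.01822·(1370/0.381)·2.316²/(2·9.81) = 17.90 m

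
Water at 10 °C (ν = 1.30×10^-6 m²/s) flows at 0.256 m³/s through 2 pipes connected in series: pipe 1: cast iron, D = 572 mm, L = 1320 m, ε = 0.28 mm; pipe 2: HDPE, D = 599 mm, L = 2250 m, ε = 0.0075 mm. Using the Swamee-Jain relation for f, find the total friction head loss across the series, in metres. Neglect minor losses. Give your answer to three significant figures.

H ≈ 4.25 m

Pipe 1: V = 0.9962 m/s, Re = 4.38×10^5, ε/D = 4.90×10^-4, f = 0.01783, h_1 = f(L/D)V²/2g = 2.082 m
Pipe 2: V = 0.9084 m/s, Re = 4.19×10^5, ε/D = 1.25×10^-5, f = 0.01370, h_2 = f(L/D)V²/2g = 2.164 m
Series → Q common, losses add: H = Σh = 4.246 m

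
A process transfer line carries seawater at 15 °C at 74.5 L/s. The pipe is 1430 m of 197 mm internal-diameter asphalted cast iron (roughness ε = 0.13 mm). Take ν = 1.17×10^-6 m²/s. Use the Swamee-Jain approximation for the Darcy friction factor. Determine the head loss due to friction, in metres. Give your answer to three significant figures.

h_f ≈ 41.7 m

V = 4Q/(πD²) = 4·0.0745/(π·0.197²) = 2.444 m/s
Re = VD/ν = 2.444·0.197/1.17×10^-6 = 4.12×10^5 → turbulent
ε/D = 0.13/197 = 6.60×10^-4
Swamee-Jain: f = 0.01887
h_f = f(L/D)V²/(2g) = 0.01887·(1430/0.197)·2.444²/(2·9.81) = 41.71 m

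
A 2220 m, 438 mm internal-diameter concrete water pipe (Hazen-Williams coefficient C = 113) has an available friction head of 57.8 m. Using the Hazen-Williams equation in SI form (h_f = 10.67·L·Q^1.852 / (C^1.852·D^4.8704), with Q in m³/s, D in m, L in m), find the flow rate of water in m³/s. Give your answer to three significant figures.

Q ≈ 0.501 m³/s

Rearranging: Q = [h_f·C^1.852·D^4.8704 / (10.67·L)]^(1/1.852)
Q = [57.8·113^1.852·0.438^4.8704 / (10.67·2220)]^0.540 = 0.5007 m³/s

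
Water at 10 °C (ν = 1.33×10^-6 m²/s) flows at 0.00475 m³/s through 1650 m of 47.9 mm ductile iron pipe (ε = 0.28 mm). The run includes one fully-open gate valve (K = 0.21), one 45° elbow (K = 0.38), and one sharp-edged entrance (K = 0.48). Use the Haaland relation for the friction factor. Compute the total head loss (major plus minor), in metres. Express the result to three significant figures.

V = 4Q/(πD²) = 2.636 m/s; V²/2g = 0.3541 m
Re = 9.49×10^4, ε/D = 0.00585 → f = 0.03273 (Haaland)
Major: h_f = f(L/D)·V²/2g = 0.03273·34447·0.3541 = 399.3 m
Minor: ΣK = 1.07; h_m = ΣK·V²/2g = 0.3789 m
Total H_L = 399.3 + 0.3789 = 399.7 m

H_L ≈ 400 m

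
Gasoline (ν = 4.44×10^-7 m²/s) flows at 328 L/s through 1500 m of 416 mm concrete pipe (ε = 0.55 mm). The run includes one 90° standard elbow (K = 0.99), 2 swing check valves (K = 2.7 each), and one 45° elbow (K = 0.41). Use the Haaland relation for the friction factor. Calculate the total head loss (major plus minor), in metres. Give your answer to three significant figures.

H_L ≈ 24.7 m

V = 4Q/(πD²) = 2.413 m/s; V²/2g = 0.2968 m
Re = 2.26×10^6, ε/D = 0.00132 → f = 0.02118 (Haaland)
Major: h_f = f(L/D)·V²/2g = 0.02118·3606·0.2968 = 22.67 m
Minor: ΣK = 6.80; h_m = ΣK·V²/2g = 2.018 m
Total H_L = 22.67 + 2.018 = 24.69 m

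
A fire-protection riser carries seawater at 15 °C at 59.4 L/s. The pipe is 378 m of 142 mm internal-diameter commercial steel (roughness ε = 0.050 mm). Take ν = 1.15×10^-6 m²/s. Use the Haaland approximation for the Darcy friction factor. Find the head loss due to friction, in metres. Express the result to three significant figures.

h_f ≈ 31.8 m

V = 4Q/(πD²) = 4·0.0594/(π·0.142²) = 3.751 m/s
Re = VD/ν = 3.751·0.142/1.15×10^-6 = 4.63×10^5 → turbulent
ε/D = 0.050/142 = 3.52×10^-4
Haaland: f = 0.01663
h_f = f(L/D)V²/(2g) = 0.01663·(378/0.142)·3.751²/(2·9.81) = 31.75 m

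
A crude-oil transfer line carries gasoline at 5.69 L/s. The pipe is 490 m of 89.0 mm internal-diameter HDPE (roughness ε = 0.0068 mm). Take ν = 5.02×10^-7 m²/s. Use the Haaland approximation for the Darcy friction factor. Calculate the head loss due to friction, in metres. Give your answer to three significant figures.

V = 4Q/(πD²) = 4·0.00569/(π·0.0890²) = 0.9146 m/s
Re = VD/ν = 0.9146·0.0890/5.02×10^-7 = 1.62×10^5 → turbulent
ε/D = 0.0068/89.0 = 7.64×10^-5
Haaland: f = 0.01661
h_f = f(L/D)V²/(2g) = 0.01661·(490/0.0890)·0.9146²/(2·9.81) = 3.898 m

h_f ≈ 3.90 m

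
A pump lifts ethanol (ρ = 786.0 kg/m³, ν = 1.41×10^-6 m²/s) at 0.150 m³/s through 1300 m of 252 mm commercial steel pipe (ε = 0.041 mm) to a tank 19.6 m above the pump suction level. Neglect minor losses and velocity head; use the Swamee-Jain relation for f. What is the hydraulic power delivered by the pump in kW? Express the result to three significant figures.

V = 4Q/(πD²) = 3.007 m/s; Re = 5.38×10^5; ε/D = 1.63×10^-4; f = 0.01505
h_f = f(L/D)V²/2g = 35.78 m
Total head H = z + h_f = 19.6 + 35.78 = 55.38 m
P_hyd = ρgQH = 786.0·9.81·0.150·55.38 = 64.06 kW

P_hyd ≈ 64.1 kW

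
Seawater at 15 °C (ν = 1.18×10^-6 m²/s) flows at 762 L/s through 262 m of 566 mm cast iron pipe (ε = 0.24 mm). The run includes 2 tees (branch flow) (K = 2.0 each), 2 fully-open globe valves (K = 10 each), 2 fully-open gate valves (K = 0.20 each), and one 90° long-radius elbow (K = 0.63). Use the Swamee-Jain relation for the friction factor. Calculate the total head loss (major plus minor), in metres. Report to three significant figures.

H_L ≈ 15.3 m

V = 4Q/(πD²) = 3.029 m/s; V²/2g = 0.4675 m
Re = 1.45×10^6, ε/D = 4.24×10^-4 → f = 0.01658 (Swamee-Jain)
Major: h_f = f(L/D)·V²/2g = 0.01658·462.9·0.4675 = 3.588 m
Minor: ΣK = 25.0; h_m = ΣK·V²/2g = 11.70 m
Total H_L = 3.588 + 11.70 = 15.29 m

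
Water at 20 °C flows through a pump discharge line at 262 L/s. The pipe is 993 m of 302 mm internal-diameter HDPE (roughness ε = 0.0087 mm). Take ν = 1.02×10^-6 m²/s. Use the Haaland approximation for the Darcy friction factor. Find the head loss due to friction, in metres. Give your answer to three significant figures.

V = 4Q/(πD²) = 4·0.262/(π·0.302²) = 3.658 m/s
Re = VD/ν = 3.658·0.302/1.02×10^-6 = 1.08×10^6 → turbulent
ε/D = 0.0087/302 = 2.88×10^-5
Haaland: f = 0.01201
h_f = f(L/D)V²/(2g) = 0.01201·(993/0.302)·3.658²/(2·9.81) = 26.92 m

h_f ≈ 26.9 m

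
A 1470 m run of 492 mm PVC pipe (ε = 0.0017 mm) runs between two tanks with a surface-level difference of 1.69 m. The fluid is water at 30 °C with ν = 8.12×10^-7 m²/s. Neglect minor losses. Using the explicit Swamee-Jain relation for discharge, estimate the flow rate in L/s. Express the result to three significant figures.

Swamee-Jain (Type II): Q = -0.965·√(gD⁵h_f/L)·ln[ε/(3.7D) + √(3.17ν²L/(gD³h_f))]
√(gD⁵h_f/L) = √(9.81·0.492⁵·1.69/1470) = 0.01803
ε/(3.7D) = 9.34×10^-7; √(3.17ν²L/(gD³h_f)) = 3.94×10^-5
Q = -0.965·0.01803·ln(4.038×10^-5) = 0.1760 m³/s
Check: V = 0.926 m/s, Re = 5.61×10^5, f = 0.01289, h_f = 1.68 m ≈ 1.69 m ✓

Q ≈ 176 L/s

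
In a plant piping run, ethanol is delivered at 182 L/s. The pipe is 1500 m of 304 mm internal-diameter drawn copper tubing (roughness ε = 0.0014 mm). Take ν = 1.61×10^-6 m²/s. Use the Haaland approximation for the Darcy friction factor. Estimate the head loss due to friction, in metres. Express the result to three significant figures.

h_f ≈ 20.9 m

V = 4Q/(πD²) = 4·0.182/(π·0.304²) = 2.507 m/s
Re = VD/ν = 2.507·0.304/1.61×10^-6 = 4.73×10^5 → turbulent
ε/D = 0.0014/304 = 4.61×10^-6
Haaland: f = 0.01324
h_f = f(L/D)V²/(2g) = 0.01324·(1500/0.304)·2.507²/(2·9.81) = 20.93 m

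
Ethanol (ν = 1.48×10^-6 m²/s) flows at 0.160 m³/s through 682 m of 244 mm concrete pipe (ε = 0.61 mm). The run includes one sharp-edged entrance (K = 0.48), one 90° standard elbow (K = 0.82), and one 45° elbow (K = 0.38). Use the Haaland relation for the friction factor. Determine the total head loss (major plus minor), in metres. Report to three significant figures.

V = 4Q/(πD²) = 3.422 m/s; V²/2g = 0.5968 m
Re = 5.64×10^5, ε/D = 0.00250 → f = 0.02517 (Haaland)
Major: h_f = f(L/D)·V²/2g = 0.02517·2795·0.5968 = 41.98 m
Minor: ΣK = 1.68; h_m = ΣK·V²/2g = 1.003 m
Total H_L = 41.98 + 1.003 = 42.99 m

H_L ≈ 43.0 m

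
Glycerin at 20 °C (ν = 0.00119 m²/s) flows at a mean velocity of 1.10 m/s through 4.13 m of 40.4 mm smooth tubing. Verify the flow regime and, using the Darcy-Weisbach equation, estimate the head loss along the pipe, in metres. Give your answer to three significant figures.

h_f ≈ 10.8 m

Re = VD/ν = 1.10·0.04040/0.00119 = 37.3 → laminar (Re < 2300)
f = 64/Re = 1.714
h_f = f(L/D)V²/(2g) = 1.714·(4.13/0.04040)·1.10²/(2·9.81) = 10.80 m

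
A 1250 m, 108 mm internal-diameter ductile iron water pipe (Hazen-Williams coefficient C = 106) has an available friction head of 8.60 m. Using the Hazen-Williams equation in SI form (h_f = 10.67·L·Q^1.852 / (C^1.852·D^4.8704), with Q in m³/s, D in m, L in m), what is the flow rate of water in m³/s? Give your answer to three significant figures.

Q ≈ 0.00576 m³/s

Rearranging: Q = [h_f·C^1.852·D^4.8704 / (10.67·L)]^(1/1.852)
Q = [8.60·106^1.852·0.108^4.8704 / (10.67·1250)]^0.540 = 0.005763 m³/s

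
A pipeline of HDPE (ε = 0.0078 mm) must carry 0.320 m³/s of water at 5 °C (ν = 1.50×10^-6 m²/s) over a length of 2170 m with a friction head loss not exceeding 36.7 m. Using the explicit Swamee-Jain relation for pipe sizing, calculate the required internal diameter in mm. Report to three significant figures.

D ≈ 367 mm

Swamee-Jain (Type III): D = 0.66·[ε^1.25·(LQ²/(gh_f))^4.75 + ν·Q^9.4·(L/(gh_f))^5.2]^0.04
LQ²/(gh_f) = 0.6172; L/(gh_f) = 6.027
Term 1 = ε^1.25·(…)^4.75 = 4.17×10^-8; Term 2 = ν·Q^9.4·(…)^5.2 = 3.81×10^-7
D = 0.66·(4.17×10^-8 + 3.81×10^-7)^0.04 = 0.3669 m = 367 mm
Check: V = 3.03 m/s, Re = 7.40×10^5, f = 0.01264, h_f = 34.9 m ≈ 36.7 m ✓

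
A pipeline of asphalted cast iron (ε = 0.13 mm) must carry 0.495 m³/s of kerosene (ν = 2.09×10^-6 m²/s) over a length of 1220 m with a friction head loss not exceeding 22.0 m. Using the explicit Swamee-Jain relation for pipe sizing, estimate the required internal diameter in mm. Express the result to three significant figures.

Swamee-Jain (Type III): D = 0.66·[ε^1.25·(LQ²/(gh_f))^4.75 + ν·Q^9.4·(L/(gh_f))^5.2]^0.04
LQ²/(gh_f) = 1.385; L/(gh_f) = 5.653
Term 1 = ε^1.25·(…)^4.75 = 6.52×10^-5; Term 2 = ν·Q^9.4·(…)^5.2 = 2.30×10^-5
D = 0.66·(6.52×10^-5 + 2.30×10^-5)^0.04 = 0.4543 m = 454 mm
Check: V = 3.05 m/s, Re = 6.64×10^5, f = 0.01597, h_f = 20.4 m ≈ 22.0 m ✓

D ≈ 454 mm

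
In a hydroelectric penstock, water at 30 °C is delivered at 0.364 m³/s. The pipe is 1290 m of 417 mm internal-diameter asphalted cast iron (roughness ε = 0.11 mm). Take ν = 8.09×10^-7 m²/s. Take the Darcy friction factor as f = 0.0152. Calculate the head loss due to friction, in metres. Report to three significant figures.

V = 4Q/(πD²) = 4·0.364/(π·0.417²) = 2.665 m/s
h_f = f(L/D)V²/(2g) = 0.01520·(1290/0.417)·2.665²/(2·9.81) = 17.02 m

h_f ≈ 17.0 m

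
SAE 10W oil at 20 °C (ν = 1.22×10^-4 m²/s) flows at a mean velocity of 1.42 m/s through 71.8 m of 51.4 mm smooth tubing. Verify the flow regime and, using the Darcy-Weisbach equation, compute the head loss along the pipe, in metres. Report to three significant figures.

h_f ≈ 15.4 m

Re = VD/ν = 1.42·0.05140/1.22×10^-4 = 598 → laminar (Re < 2300)
f = 64/Re = 0.1070
h_f = f(L/D)V²/(2g) = 0.1070·(71.8/0.05140)·1.42²/(2·9.81) = 15.36 m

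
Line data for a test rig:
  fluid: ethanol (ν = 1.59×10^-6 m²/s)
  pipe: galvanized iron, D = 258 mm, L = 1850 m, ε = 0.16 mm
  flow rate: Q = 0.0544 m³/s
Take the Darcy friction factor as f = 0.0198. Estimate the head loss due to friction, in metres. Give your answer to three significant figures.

h_f ≈ 7.84 m

V = 4Q/(πD²) = 4·0.0544/(π·0.258²) = 1.041 m/s
h_f = f(L/D)V²/(2g) = 0.01980·(1850/0.258)·1.041²/(2·9.81) = 7.835 m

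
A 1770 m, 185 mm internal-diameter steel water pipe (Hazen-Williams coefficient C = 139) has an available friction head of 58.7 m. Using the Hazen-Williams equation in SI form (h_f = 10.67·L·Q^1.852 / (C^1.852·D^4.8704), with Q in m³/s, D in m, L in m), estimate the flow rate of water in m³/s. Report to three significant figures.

Q ≈ 0.0728 m³/s

Rearranging: Q = [h_f·C^1.852·D^4.8704 / (10.67·L)]^(1/1.852)
Q = [58.7·139^1.852·0.185^4.8704 / (10.67·1770)]^0.540 = 0.07276 m³/s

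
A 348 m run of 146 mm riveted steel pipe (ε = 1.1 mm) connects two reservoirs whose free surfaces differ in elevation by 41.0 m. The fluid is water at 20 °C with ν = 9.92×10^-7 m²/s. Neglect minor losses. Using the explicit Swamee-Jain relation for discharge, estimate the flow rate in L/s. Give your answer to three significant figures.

Q ≈ 52.2 L/s

Swamee-Jain (Type II): Q = -0.965·√(gD⁵h_f/L)·ln[ε/(3.7D) + √(3.17ν²L/(gD³h_f))]
√(gD⁵h_f/L) = √(9.81·0.146⁵·41.0/348) = 0.008756
ε/(3.7D) = 0.00204; √(3.17ν²L/(gD³h_f)) = 2.94×10^-5
Q = -0.965·0.008756·ln(0.002066) = 0.05224 m³/s
Check: V = 3.12 m/s, Re = 4.59×10^5, f = 0.03477, h_f = 41.1 m ≈ 41.0 m ✓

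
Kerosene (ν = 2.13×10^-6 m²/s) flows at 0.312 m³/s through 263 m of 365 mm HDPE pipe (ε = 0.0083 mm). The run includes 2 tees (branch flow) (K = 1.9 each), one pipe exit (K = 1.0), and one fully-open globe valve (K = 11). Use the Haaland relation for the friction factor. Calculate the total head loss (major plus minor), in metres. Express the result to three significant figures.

H_L ≈ 11.5 m

V = 4Q/(πD²) = 2.982 m/s; V²/2g = 0.4532 m
Re = 5.11×10^5, ε/D = 2.27×10^-5 → f = 0.01329 (Haaland)
Major: h_f = f(L/D)·V²/2g = 0.01329·720.5·0.4532 = 4.338 m
Minor: ΣK = 15.8; h_m = ΣK·V²/2g = 7.160 m
Total H_L = 4.338 + 7.160 = 11.50 m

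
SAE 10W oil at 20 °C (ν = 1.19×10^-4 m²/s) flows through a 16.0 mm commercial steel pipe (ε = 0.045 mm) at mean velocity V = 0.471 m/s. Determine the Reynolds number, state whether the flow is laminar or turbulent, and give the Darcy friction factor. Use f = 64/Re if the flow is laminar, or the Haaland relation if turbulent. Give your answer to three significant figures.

Re = VD/ν = 0.4710·0.0160/1.19×10^-4 = 63.3
Re < 2300 → laminar → f = 64/Re = 1.011

Re ≈ 63.3; laminar; f = 64/Re ≈ 1.01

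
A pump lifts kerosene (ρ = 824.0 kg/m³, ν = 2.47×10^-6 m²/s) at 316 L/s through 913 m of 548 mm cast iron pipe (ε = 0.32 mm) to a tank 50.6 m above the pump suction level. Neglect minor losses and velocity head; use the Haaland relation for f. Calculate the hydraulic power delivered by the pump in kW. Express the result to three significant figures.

P_hyd ≈ 136 kW

V = 4Q/(πD²) = 1.340 m/s; Re = 2.97×10^5; ε/D = 5.84×10^-4; f = 0.01855
h_f = f(L/D)V²/2g = 2.828 m
Total head H = z + h_f = 50.6 + 2.828 = 53.43 m
P_hyd = ρgQH = 824.0·9.81·0.316·53.43 = 136.5 kW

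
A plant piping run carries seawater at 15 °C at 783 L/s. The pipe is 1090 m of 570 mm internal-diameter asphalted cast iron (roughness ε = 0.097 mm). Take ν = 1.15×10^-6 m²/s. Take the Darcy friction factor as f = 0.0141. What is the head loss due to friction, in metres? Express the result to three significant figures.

h_f ≈ 12.9 m

V = 4Q/(πD²) = 4·0.783/(π·0.570²) = 3.068 m/s
h_f = f(L/D)V²/(2g) = 0.01410·(1090/0.570)·3.068²/(2·9.81) = 12.94 m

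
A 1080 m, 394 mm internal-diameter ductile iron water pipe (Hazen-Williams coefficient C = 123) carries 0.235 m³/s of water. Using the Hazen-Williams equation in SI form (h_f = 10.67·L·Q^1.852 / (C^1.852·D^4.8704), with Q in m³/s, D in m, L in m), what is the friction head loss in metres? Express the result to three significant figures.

h_f = 10.67·1080·0.235^1.852 / (123^1.852·0.394^4.8704) = 9.917 m

h_f ≈ 9.92 m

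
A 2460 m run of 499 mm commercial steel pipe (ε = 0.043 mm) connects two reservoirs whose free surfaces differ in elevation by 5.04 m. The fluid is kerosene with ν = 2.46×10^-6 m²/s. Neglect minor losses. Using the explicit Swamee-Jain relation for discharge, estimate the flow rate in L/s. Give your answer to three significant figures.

Swamee-Jain (Type II): Q = -0.965·√(gD⁵h_f/L)·ln[ε/(3.7D) + √(3.17ν²L/(gD³h_f))]
√(gD⁵h_f/L) = √(9.81·0.499⁵·5.04/2460) = 0.02494
ε/(3.7D) = 2.33×10^-5; √(3.17ν²L/(gD³h_f)) = 8.76×10^-5
Q = -0.965·0.02494·ln(1.109×10^-4) = 0.2191 m³/s
Check: V = 1.12 m/s, Re = 2.27×10^5, f = 0.01595, h_f = 5.03 m ≈ 5.04 m ✓

Q ≈ 219 L/s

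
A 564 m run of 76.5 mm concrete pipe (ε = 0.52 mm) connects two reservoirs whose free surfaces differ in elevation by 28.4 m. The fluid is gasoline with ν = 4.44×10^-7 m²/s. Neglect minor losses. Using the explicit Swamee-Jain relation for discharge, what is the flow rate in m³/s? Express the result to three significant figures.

Swamee-Jain (Type II): Q = -0.965·√(gD⁵h_f/L)·ln[ε/(3.7D) + √(3.17ν²L/(gD³h_f))]
√(gD⁵h_f/L) = √(9.81·0.0765⁵·28.4/564) = 0.001138
ε/(3.7D) = 0.00184; √(3.17ν²L/(gD³h_f)) = 5.32×10^-5
Q = -0.965·0.001138·ln(0.001890) = 0.006885 m³/s
Check: V = 1.50 m/s, Re = 2.58×10^5, f = 0.03384, h_f = 28.5 m ≈ 28.4 m ✓

Q ≈ 0.00688 m³/s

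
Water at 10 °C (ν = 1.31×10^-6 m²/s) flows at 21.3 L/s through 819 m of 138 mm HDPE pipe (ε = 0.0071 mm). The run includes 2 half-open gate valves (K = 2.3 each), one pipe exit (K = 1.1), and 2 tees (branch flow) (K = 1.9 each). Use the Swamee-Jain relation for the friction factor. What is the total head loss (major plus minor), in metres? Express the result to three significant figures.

H_L ≈ 11.3 m

V = 4Q/(πD²) = 1.424 m/s; V²/2g = 0.1034 m
Re = 1.50×10^5, ε/D = 5.14×10^-5 → f = 0.01683 (Swamee-Jain)
Major: h_f = f(L/D)·V²/2g = 0.01683·5935·0.1034 = 10.32 m
Minor: ΣK = 9.50; h_m = ΣK·V²/2g = 0.9819 m
Total H_L = 10.32 + 0.9819 = 11.31 m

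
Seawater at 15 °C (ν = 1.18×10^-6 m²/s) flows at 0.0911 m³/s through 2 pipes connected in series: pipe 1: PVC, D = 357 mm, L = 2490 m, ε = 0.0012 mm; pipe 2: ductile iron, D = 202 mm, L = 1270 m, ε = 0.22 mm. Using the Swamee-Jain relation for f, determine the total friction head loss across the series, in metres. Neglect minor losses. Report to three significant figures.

Pipe 1: V = 0.9101 m/s, Re = 2.75×10^5, ε/D = 3.36×10^-6, f = 0.01465, h_1 = f(L/D)V²/2g = 4.312 m
Pipe 2: V = 2.843 m/s, Re = 4.87×10^5, ε/D = 0.00109, f = 0.02075, h_2 = f(L/D)V²/2g = 53.73 m
Series → Q common, losses add: H = Σh = 58.04 m

H ≈ 58.0 m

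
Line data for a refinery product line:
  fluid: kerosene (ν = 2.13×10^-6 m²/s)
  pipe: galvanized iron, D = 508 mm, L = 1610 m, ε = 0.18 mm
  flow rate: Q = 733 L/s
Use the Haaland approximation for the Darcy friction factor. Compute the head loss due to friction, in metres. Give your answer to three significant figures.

h_f ≈ 34.1 m

V = 4Q/(πD²) = 4·0.733/(π·0.508²) = 3.616 m/s
Re = VD/ν = 3.616·0.508/2.13×10^-6 = 8.63×10^5 → turbulent
ε/D = 0.18/508 = 3.54×10^-4
Haaland: f = 0.01616
h_f = f(L/D)V²/(2g) = 0.01616·(1610/0.508)·3.616²/(2·9.81) = 34.14 m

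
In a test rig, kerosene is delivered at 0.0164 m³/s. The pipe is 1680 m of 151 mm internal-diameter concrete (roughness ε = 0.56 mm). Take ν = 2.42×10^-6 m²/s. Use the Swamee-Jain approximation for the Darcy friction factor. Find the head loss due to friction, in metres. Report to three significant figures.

h_f ≈ 14.3 m

V = 4Q/(πD²) = 4·0.0164/(π·0.151²) = 0.9158 m/s
Re = VD/ν = 0.9158·0.151/2.42×10^-6 = 5.71×10^4 → turbulent
ε/D = 0.56/151 = 0.00371
Swamee-Jain: f = 0.03003
h_f = f(L/D)V²/(2g) = 0.03003·(1680/0.151)·0.9158²/(2·9.81) = 14.28 m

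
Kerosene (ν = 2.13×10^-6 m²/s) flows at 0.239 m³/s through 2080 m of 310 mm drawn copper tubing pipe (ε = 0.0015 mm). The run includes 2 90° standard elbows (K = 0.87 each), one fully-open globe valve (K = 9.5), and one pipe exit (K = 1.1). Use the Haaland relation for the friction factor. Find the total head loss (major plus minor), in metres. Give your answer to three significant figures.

V = 4Q/(πD²) = 3.167 m/s; V²/2g = 0.5111 m
Re = 4.61×10^5, ε/D = 4.84×10^-6 → f = 0.01331 (Haaland)
Major: h_f = f(L/D)·V²/2g = 0.01331·6710·0.5111 = 45.63 m
Minor: ΣK = 12.3; h_m = ΣK·V²/2g = 6.306 m
Total H_L = 45.63 + 6.306 = 51.93 m

H_L ≈ 51.9 m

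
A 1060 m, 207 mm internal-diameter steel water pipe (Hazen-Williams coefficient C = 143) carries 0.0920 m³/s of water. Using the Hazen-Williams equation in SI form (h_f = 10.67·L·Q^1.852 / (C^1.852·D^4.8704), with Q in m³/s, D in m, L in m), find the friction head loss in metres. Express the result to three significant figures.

h_f = 10.67·1060·0.0920^1.852 / (143^1.852·0.207^4.8704) = 29.80 m

h_f ≈ 29.8 m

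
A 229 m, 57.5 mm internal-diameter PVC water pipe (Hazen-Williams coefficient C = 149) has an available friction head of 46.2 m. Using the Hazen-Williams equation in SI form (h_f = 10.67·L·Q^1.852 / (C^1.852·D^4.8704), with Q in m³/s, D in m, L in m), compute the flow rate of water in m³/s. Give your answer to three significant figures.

Rearranging: Q = [h_f·C^1.852·D^4.8704 / (10.67·L)]^(1/1.852)
Q = [46.2·149^1.852·0.0575^4.8704 / (10.67·229)]^0.540 = 0.009568 m³/s

Q ≈ 0.00957 m³/s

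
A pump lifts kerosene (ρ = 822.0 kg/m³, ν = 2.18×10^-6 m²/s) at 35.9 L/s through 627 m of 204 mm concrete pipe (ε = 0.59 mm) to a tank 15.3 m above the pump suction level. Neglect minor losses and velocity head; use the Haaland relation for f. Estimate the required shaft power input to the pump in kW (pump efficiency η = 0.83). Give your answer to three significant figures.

V = 4Q/(πD²) = 1.098 m/s; Re = 1.03×10^5; ε/D = 0.00289; f = 0.02712
h_f = f(L/D)V²/2g = 5.125 m
Total head H = z + h_f = 15.3 + 5.125 = 20.42 m
P_hyd = ρgQH = 822.0·9.81·0.0359·20.42 = 5.913 kW
P_shaft = P_hyd/η = 5.913/0.83 = 7.124 kW

P_shaft ≈ 7.12 kW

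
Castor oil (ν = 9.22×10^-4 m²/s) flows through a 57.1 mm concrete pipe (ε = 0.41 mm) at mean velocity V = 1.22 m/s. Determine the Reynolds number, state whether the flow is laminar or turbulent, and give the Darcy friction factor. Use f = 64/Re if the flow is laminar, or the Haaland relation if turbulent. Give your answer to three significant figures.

Re = VD/ν = 1.220·0.0571/9.22×10^-4 = 75.6
Re < 2300 → laminar → f = 64/Re = 0.8471

Re ≈ 75.6; laminar; f = 64/Re ≈ 0.847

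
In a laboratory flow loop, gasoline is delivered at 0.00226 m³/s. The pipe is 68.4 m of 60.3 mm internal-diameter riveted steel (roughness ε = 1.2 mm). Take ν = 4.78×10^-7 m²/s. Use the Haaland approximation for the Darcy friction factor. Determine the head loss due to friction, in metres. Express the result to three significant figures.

h_f ≈ 1.78 m

V = 4Q/(πD²) = 4·0.00226/(π·0.0603²) = 0.7914 m/s
Re = VD/ν = 0.7914·0.0603/4.78×10^-7 = 9.98×10^4 → turbulent
ε/D = 1.2/60.3 = 0.0199
Haaland: f = 0.04902
h_f = f(L/D)V²/(2g) = 0.04902·(68.4/0.0603)·0.7914²/(2·9.81) = 1.775 m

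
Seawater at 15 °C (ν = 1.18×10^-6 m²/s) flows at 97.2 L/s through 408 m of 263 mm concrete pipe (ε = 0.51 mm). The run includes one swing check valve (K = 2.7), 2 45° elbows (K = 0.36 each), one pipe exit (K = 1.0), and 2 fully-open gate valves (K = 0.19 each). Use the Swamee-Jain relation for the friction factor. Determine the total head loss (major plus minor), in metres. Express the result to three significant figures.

H_L ≈ 6.81 m

V = 4Q/(πD²) = 1.789 m/s; V²/2g = 0.1632 m
Re = 3.99×10^5, ε/D = 0.00194 → f = 0.02383 (Swamee-Jain)
Major: h_f = f(L/D)·V²/2g = 0.02383·1551·0.1632 = 6.031 m
Minor: ΣK = 4.80; h_m = ΣK·V²/2g = 0.7832 m
Total H_L = 6.031 + 0.7832 = 6.814 m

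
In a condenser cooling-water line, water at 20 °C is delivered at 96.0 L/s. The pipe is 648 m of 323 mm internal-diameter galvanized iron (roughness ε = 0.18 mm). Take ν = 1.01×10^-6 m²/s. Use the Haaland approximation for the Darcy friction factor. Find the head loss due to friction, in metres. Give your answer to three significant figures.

V = 4Q/(πD²) = 4·0.0960/(π·0.323²) = 1.172 m/s
Re = VD/ν = 1.172·0.323/1.01×10^-6 = 3.75×10^5 → turbulent
ε/D = 0.18/323 = 5.57×10^-4
Haaland: f = 0.01817
h_f = f(L/D)V²/(2g) = 0.01817·(648/0.323)·1.172²/(2·9.81) = 2.550 m

h_f ≈ 2.55 m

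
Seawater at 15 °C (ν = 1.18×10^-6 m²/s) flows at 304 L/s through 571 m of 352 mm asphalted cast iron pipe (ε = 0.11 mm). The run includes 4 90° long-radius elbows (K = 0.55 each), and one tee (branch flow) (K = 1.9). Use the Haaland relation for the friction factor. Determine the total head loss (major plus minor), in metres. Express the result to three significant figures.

V = 4Q/(πD²) = 3.124 m/s; V²/2g = 0.4974 m
Re = 9.32×10^5, ε/D = 3.13×10^-4 → f = 0.01576 (Haaland)
Major: h_f = f(L/D)·V²/2g = 0.01576·1622·0.4974 = 12.71 m
Minor: ΣK = 4.10; h_m = ΣK·V²/2g = 2.039 m
Total H_L = 12.71 + 2.039 = 14.75 m

H_L ≈ 14.8 m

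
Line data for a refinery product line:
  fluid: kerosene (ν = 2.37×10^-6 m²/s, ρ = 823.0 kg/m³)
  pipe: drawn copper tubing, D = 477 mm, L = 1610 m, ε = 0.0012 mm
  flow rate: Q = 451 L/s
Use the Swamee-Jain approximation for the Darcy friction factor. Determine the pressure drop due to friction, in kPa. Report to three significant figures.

V = 4Q/(πD²) = 4·0.451/(π·0.477²) = 2.524 m/s
Re = VD/ν = 2.524·0.477/2.37×10^-6 = 5.08×10^5 → turbulent
ε/D = 0.0012/477 = 2.52×10^-6
Swamee-Jain: f = 0.01309
h_f = f(L/D)V²/(2g) = 0.01309·(1610/0.477)·2.524²/(2·9.81) = 14.35 m
Δp = ρg·h_f = 823.0·9.81·14.35 = 115.8 kPa

Δp ≈ 116 kPa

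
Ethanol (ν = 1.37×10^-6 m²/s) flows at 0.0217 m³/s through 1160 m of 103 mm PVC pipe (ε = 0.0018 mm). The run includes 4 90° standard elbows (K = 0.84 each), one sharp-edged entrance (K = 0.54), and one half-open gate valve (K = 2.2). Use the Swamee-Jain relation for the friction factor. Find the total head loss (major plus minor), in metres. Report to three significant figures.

V = 4Q/(πD²) = 2.604 m/s; V²/2g = 0.3457 m
Re = 1.96×10^5, ε/D = 1.75×10^-5 → f = 0.01575 (Swamee-Jain)
Major: h_f = f(L/D)·V²/2g = 0.01575·11262·0.3457 = 61.34 m
Minor: ΣK = 6.10; h_m = ΣK·V²/2g = 2.109 m
Total H_L = 61.34 + 2.109 = 63.45 m

H_L ≈ 63.4 m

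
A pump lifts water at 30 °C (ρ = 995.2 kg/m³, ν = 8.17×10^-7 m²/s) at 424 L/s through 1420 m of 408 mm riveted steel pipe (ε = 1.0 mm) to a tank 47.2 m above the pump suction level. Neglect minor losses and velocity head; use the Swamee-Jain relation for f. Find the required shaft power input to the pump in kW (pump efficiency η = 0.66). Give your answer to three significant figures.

P_shaft ≈ 587 kW

V = 4Q/(πD²) = 3.243 m/s; Re = 1.62×10^6; ε/D = 0.00245; f = 0.02489
h_f = f(L/D)V²/2g = 46.44 m
Total head H = z + h_f = 47.2 + 46.44 = 93.64 m
P_hyd = ρgQH = 995.2·9.81·0.424·93.64 = 387.6 kW
P_shaft = P_hyd/η = 387.6/0.66 = 587.3 kW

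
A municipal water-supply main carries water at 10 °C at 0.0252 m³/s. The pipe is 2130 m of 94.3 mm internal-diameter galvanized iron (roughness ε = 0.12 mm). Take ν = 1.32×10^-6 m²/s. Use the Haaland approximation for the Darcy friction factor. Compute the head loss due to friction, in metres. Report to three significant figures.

h_f ≈ 325 m

V = 4Q/(πD²) = 4·0.0252/(π·0.0943²) = 3.608 m/s
Re = VD/ν = 3.608·0.0943/1.32×10^-6 = 2.58×10^5 → turbulent
ε/D = 0.12/94.3 = 0.00127
Haaland: f = 0.02172
h_f = f(L/D)V²/(2g) = 0.02172·(2130/0.0943)·3.608²/(2·9.81) = 325.5 m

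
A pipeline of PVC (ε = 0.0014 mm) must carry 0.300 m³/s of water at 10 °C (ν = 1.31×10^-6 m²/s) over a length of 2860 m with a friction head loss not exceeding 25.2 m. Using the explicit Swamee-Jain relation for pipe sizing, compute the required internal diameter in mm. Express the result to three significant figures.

Swamee-Jain (Type III): D = 0.66·[ε^1.25·(LQ²/(gh_f))^4.75 + ν·Q^9.4·(L/(gh_f))^5.2]^0.04
LQ²/(gh_f) = 1.041; L/(gh_f) = 11.57
Term 1 = ε^1.25·(…)^4.75 = 5.83×10^-8; Term 2 = ν·Q^9.4·(…)^5.2 = 5.39×10^-6
D = 0.66·(5.83×10^-8 + 5.39×10^-6)^0.04 = 0.4064 m = 406 mm
Check: V = 2.31 m/s, Re = 7.17×10^5, f = 0.01235, h_f = 23.7 m ≈ 25.2 m ✓

D ≈ 406 mm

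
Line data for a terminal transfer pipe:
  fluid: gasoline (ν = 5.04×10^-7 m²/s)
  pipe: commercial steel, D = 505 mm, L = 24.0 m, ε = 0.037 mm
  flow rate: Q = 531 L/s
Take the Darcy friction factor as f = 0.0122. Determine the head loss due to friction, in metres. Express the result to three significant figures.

h_f ≈ 0.208 m

V = 4Q/(πD²) = 4·0.531/(π·0.505²) = 2.651 m/s
h_f = f(L/D)V²/(2g) = 0.01220·(24.0/0.505)·2.651²/(2·9.81) = 0.2077 m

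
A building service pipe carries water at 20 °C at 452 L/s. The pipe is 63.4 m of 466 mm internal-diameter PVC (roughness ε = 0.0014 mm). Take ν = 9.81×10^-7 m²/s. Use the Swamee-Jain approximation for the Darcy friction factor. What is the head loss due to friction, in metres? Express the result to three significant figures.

V = 4Q/(πD²) = 4·0.452/(π·0.466²) = 2.650 m/s
Re = VD/ν = 2.650·0.466/9.81×10^-7 = 1.26×10^6 → turbulent
ε/D = 0.0014/466 = 3.00×10^-6
Swamee-Jain: f = 0.01126
h_f = f(L/D)V²/(2g) = 0.01126·(63.4/0.466)·2.650²/(2·9.81) = 0.5483 m

h_f ≈ 0.548 m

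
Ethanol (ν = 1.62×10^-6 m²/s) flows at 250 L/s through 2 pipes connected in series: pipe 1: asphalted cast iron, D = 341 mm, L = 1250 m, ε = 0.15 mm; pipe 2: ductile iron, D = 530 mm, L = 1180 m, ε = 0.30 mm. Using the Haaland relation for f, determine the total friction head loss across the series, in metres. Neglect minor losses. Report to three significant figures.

H ≈ 26.6 m

Pipe 1: V = 2.737 m/s, Re = 5.76×10^5, ε/D = 4.40×10^-4, f = 0.01707, h_1 = f(L/D)V²/2g = 23.90 m
Pipe 2: V = 1.133 m/s, Re = 3.71×10^5, ε/D = 5.66×10^-4, f = 0.01823, h_2 = f(L/D)V²/2g = 2.657 m
Series → Q common, losses add: H = Σh = 26.56 m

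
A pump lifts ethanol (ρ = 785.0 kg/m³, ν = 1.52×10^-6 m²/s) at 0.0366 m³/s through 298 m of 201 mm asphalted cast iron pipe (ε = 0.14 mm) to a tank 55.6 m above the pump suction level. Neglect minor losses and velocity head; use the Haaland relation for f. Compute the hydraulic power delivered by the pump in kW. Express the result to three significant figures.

P_hyd ≈ 16.2 kW

V = 4Q/(πD²) = 1.153 m/s; Re = 1.53×10^5; ε/D = 6.97×10^-4; f = 0.02002
h_f = f(L/D)V²/2g = 2.013 m
Total head H = z + h_f = 55.6 + 2.013 = 57.61 m
P_hyd = ρgQH = 785.0·9.81·0.0366·57.61 = 16.24 kW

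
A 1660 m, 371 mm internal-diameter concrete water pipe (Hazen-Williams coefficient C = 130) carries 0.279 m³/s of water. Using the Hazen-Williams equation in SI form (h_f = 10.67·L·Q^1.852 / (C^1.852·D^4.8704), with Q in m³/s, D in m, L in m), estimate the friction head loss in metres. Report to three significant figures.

h_f ≈ 25.3 m

h_f = 10.67·1660·0.279^1.852 / (130^1.852·0.371^4.8704) = 25.34 m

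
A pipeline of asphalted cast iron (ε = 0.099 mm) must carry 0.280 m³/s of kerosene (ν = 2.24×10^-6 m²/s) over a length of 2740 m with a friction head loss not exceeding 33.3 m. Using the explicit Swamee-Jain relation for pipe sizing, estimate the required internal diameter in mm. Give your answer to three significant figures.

Swamee-Jain (Type III): D = 0.66·[ε^1.25·(LQ²/(gh_f))^4.75 + ν·Q^9.4·(L/(gh_f))^5.2]^0.04
LQ²/(gh_f) = 0.6576; L/(gh_f) = 8.388
Term 1 = ε^1.25·(…)^4.75 = 1.35×10^-6; Term 2 = ν·Q^9.4·(…)^5.2 = 9.05×10^-7
D = 0.66·(1.35×10^-6 + 9.05×10^-7)^0.04 = 0.3923 m = 392 mm
Check: V = 2.32 m/s, Re = 4.06×10^5, f = 0.01625, h_f = 31.0 m ≈ 33.3 m ✓

D ≈ 392 mm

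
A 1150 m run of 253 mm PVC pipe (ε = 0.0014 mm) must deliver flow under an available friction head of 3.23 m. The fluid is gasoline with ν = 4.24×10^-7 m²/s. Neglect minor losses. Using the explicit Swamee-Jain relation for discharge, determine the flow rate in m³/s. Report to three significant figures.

Q ≈ 0.0526 m³/s

Swamee-Jain (Type II): Q = -0.965·√(gD⁵h_f/L)·ln[ε/(3.7D) + √(3.17ν²L/(gD³h_f))]
√(gD⁵h_f/L) = √(9.81·0.253⁵·3.23/1150) = 0.005344
ε/(3.7D) = 1.50×10^-6; √(3.17ν²L/(gD³h_f)) = 3.57×10^-5
Q = -0.965·0.005344·ln(3.723×10^-5) = 0.05259 m³/s
Check: V = 1.05 m/s, Re = 6.24×10^5, f = 0.01269, h_f = 3.22 m ≈ 3.23 m ✓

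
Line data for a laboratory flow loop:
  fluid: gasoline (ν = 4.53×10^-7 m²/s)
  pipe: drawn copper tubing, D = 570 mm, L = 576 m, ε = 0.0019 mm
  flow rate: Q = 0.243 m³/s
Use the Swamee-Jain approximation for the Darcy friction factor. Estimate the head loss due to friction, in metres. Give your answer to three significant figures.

V = 4Q/(πD²) = 4·0.243/(π·0.570²) = 0.9523 m/s
Re = VD/ν = 0.9523·0.570/4.53×10^-7 = 1.20×10^6 → turbulent
ε/D = 0.0019/570 = 3.33×10^-6
Swamee-Jain: f = 0.01136
h_f = f(L/D)V²/(2g) = 0.01136·(576/0.570)·0.9523²/(2·9.81) = 0.5304 m

h_f ≈ 0.530 m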